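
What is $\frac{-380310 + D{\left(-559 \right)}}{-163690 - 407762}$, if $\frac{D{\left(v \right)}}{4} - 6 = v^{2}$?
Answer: $- \frac{62117}{40818} \approx -1.5218$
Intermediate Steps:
$D{\left(v \right)} = 24 + 4 v^{2}$
$\frac{-380310 + D{\left(-559 \right)}}{-163690 - 407762} = \frac{-380310 + \left(24 + 4 \left(-559\right)^{2}\right)}{-163690 - 407762} = \frac{-380310 + \left(24 + 4 \cdot 312481\right)}{-571452} = \left(-380310 + \left(24 + 1249924\right)\right) \left(- \frac{1}{571452}\right) = \left(-380310 + 1249948\right) \left(- \frac{1}{571452}\right) = 869638 \left(- \frac{1}{571452}\right) = - \frac{62117}{40818}$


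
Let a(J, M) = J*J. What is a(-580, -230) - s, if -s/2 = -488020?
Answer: -639640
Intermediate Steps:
a(J, M) = J²
s = 976040 (s = -2*(-488020) = 976040)
a(-580, -230) - s = (-580)² - 1*976040 = 336400 - 976040 = -639640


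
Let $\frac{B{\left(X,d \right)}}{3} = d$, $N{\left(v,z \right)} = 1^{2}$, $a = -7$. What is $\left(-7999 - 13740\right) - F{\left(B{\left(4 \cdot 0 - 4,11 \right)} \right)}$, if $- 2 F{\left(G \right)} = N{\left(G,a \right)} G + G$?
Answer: $-21706$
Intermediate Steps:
$N{\left(v,z \right)} = 1$
$B{\left(X,d \right)} = 3 d$
$F{\left(G \right)} = - G$ ($F{\left(G \right)} = - \frac{1 G + G}{2} = - \frac{G + G}{2} = - \frac{2 G}{2} = - G$)
$\left(-7999 - 13740\right) - F{\left(B{\left(4 \cdot 0 - 4,11 \right)} \right)} = \left(-7999 - 13740\right) - - 3 \cdot 11 = -21739 - \left(-1\right) 33 = -21739 - -33 = -21739 + 33 = -21706$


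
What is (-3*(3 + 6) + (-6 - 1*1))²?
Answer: 1156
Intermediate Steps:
(-3*(3 + 6) + (-6 - 1*1))² = (-3*9 + (-6 - 1))² = (-27 - 7)² = (-34)² = 1156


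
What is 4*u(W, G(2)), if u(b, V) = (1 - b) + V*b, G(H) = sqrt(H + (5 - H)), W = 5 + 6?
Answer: -40 + 44*sqrt(5) ≈ 58.387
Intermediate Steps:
W = 11
G(H) = sqrt(5)
u(b, V) = 1 - b + V*b
4*u(W, G(2)) = 4*(1 - 1*11 + sqrt(5)*11) = 4*(1 - 11 + 11*sqrt(5)) = 4*(-10 + 11*sqrt(5)) = -40 + 44*sqrt(5)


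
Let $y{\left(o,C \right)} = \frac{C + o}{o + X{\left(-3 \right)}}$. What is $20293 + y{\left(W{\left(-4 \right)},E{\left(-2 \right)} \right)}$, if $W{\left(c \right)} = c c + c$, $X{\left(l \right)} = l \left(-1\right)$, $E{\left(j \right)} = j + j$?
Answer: $\frac{304403}{15} \approx 20294.0$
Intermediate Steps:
$E{\left(j \right)} = 2 j$
$X{\left(l \right)} = - l$
$W{\left(c \right)} = c + c^{2}$ ($W{\left(c \right)} = c^{2} + c = c + c^{2}$)
$y{\left(o,C \right)} = \frac{C + o}{3 + o}$ ($y{\left(o,C \right)} = \frac{C + o}{o - -3} = \frac{C + o}{o + 3} = \frac{C + o}{3 + o}$)
$20293 + y{\left(W{\left(-4 \right)},E{\left(-2 \right)} \right)} = 20293 + \frac{2 \left(-2\right) - 4 \left(1 - 4\right)}{3 - 4 \left(1 - 4\right)} = 20293 + \frac{-4 - -12}{3 - -12} = 20293 + \frac{-4 + 12}{3 + 12} = 20293 + \frac{1}{15} \cdot 8 = 20293 + \frac{8}{15} = \frac{304403}{15}$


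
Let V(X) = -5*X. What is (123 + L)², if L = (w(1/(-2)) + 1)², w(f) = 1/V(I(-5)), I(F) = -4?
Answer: 2464228881/160000 ≈ 15401.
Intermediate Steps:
w(f) = 1/20 (w(f) = 1/(-5*(-4)) = 1/20)
L = 441/400 (L = (1/20 + 1)² = (21/20)² = 441/400 ≈ 1.1025)
(123 + L)² = (123 + 441/400)² = (49641/400)² = 2464228881/160000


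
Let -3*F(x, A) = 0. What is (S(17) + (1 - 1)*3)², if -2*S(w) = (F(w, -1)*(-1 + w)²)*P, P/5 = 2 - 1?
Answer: 0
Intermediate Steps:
F(x, A) = 0 (F(x, A) = -⅓*0 = 0)
P = 5 (P = 5*(2 - 1) = 5*1 = 5)
S(w) = 0 (S(w) = -0*(-1 + w)²*5/2 = -0*5 = -½*0 = 0)
(S(17) + (1 - 1)*3)² = (0 + (1 - 1)*3)² = (0 + 0*3)² = (0 + 0)² = 0² = 0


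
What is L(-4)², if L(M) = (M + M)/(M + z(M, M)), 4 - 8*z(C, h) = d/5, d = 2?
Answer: 25600/5041 ≈ 5.0784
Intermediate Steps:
z(C, h) = 9/20 (z(C, h) = ½ - 1/(4*5) = ½ - ⅛*⅖ = ½ - 1/20 = 9/20)
L(M) = 2*M/(9/20 + M) (L(M) = (M + M)/(M + 9/20) = (2*M)/(9/20 + M) = 2*M/(9/20 + M))
L(-4)² = (40*(-4)/(9 + 20*(-4)))² = (40*(-4)/(9 - 80))² = (40*(-4)/(-71))² = (40*(-4)*(-1/71))² = (160/71)² = 25600/5041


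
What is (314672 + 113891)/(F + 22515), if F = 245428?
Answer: 428563/267943 ≈ 1.5995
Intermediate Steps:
(314672 + 113891)/(F + 22515) = (314672 + 113891)/(245428 + 22515) = 428563/267943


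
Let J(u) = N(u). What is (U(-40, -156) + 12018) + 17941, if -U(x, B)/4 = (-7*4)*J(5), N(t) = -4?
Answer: 29511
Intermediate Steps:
J(u) = -4
U(x, B) = -448 (U(x, B) = -4*(-7*4)*(-4) = -(-112)*(-4) = -4*112 = -448)
(U(-40, -156) + 12018) + 17941 = (-448 + 12018) + 17941 = 11570 + 17941 = 29511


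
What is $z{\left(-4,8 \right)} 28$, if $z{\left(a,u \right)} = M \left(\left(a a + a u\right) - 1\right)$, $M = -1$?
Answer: $476$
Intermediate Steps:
$z{\left(a,u \right)} = 1 - a^{2} - a u$ ($z{\left(a,u \right)} = - (\left(a a + a u\right) - 1) = - (\left(a^{2} + a u\right) - 1) = - (-1 + a^{2} + a u) = 1 - a^{2} - a u$)
$z{\left(-4,8 \right)} 28 = \left(1 - \left(-4\right)^{2} - \left(-4\right) 8\right) 28 = \left(1 - 16 + 32\right) 28 = 17 \cdot 28 = 476$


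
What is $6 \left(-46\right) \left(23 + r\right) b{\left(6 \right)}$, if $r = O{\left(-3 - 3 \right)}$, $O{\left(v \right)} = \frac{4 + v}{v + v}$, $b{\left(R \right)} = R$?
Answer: $-38364$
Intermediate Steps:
$O{\left(v \right)} = \frac{4 + v}{2 v}$
$r = \frac{1}{6}$ ($r = \frac{4 - 6}{2 \left(-3 - 3\right)} = \frac{4 - 6}{2 \left(-6\right)} = \frac{1}{2} \left(- \frac{1}{6}\right) \left(-2\right) = \frac{1}{6} \approx 0.16667$)
$6 \left(-46\right) \left(23 + r\right) b{\left(6 \right)} = 6 \left(-46\right) \left(23 + \frac{1}{6}\right) 6 = - 276 \cdot \frac{139}{6} \cdot 6 = \left(-276\right) 139 = -38364$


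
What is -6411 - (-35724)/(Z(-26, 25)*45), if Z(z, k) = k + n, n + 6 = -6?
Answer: -95249/15 ≈ -6349.9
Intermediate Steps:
n = -12 (n = -6 - 6 = -12)
Z(z, k) = -12 + k (Z(z, k) = k - 12 = -12 + k)
-6411 - (-35724)/(Z(-26, 25)*45) = -6411 - (-35724)/((-12 + 25)*45) = -6411 - (-35724)/(13*45) = -6411 - (-35724)/585 = -6411 - 1*(-916/15) = -6411 + 916/15 = -95249/15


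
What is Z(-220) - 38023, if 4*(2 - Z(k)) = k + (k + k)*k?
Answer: -62166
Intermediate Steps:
Z(k) = 2 - k**2/2 - k/4 (Z(k) = 2 - (k + (k + k)*k)/4 = 2 - (k + (2*k)*k)/4 = 2 - (k + 2*k**2)/4 = 2 + (-k**2/2 - k/4) = 2 - k**2/2 - k/4)
Z(-220) - 38023 = (2 - 1/2*(-220)**2 - 1/4*(-220)) - 38023 = (2 - 1/2*48400 + 55) - 38023 = (2 - 24200 + 55) - 38023 = -24143 - 38023 = -62166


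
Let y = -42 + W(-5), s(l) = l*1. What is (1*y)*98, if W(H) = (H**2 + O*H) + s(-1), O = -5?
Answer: 686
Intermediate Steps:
s(l) = l
W(H) = -1 + H**2 - 5*H (W(H) = (H**2 - 5*H) - 1 = -1 + H**2 - 5*H)
y = 7 (y = -42 + (-1 + (-5)**2 - 5*(-5)) = -42 + (-1 + 25 + 25) = -42 + 49 = 7)
(1*y)*98 = (1*7)*98 = 7*98 = 686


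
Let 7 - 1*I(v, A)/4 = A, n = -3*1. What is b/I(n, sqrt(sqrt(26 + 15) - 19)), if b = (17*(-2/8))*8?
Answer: -34/(28 - 4*I*sqrt(19 - sqrt(41))) ≈ -0.96596 - 0.48977*I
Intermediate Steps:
b = -34 (b = (17*(-2*1/8))*8 = (17*(-1/4))*8 = -17/4*8 = -34)
n = -3
I(v, A) = 28 - 4*A
b/I(n, sqrt(sqrt(26 + 15) - 19)) = -34/(28 - 4*sqrt(sqrt(26 + 15) - 19)) = -34/(28 - 4*sqrt(sqrt(41) - 19)) = -34/(28 - 4*sqrt(-19 + sqrt(41)))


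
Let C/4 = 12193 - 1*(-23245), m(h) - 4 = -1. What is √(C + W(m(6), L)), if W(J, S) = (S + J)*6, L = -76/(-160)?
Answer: √14177285/10 ≈ 376.53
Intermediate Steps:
m(h) = 3 (m(h) = 4 - 1 = 3)
L = 19/40 (L = -76*(-1/160) = 19/40 ≈ 0.47500)
W(J, S) = 6*J + 6*S (W(J, S) = (J + S)*6 = 6*J + 6*S)
C = 141752 (C = 4*(12193 - 1*(-23245)) = 4*(12193 + 23245) = 4*35438 = 141752)
√(C + W(m(6), L)) = √(141752 + (6*3 + 6*(19/40))) = √(141752 + (18 + 57/20)) = √(141752 + 417/20) = √(2835457/20) = √14177285/10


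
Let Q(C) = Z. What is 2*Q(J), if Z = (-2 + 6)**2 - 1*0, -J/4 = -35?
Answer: 32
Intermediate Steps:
J = 140 (J = -4*(-35) = 140)
Z = 16 (Z = 4**2 + 0 = 16 + 0 = 16)
Q(C) = 16
2*Q(J) = 2*16 = 32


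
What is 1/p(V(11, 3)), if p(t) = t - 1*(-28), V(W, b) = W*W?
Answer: 1/149 ≈ 0.0067114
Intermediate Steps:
V(W, b) = W**2
p(t) = 28 + t (p(t) = t + 28 = 28 + t)
1/p(V(11, 3)) = 1/(28 + 11**2) = 1/(28 + 121) = 1/149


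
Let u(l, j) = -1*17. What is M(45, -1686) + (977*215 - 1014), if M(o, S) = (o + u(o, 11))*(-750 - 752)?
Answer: 166985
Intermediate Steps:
u(l, j) = -17
M(o, S) = 25534 - 1502*o (M(o, S) = (o - 17)*(-750 - 752) = (-17 + o)*(-1502) = 25534 - 1502*o)
M(45, -1686) + (977*215 - 1014) = (25534 - 1502*45) + (977*215 - 1014) = (25534 - 67590) + (210055 - 1014) = -42056 + 209041 = 166985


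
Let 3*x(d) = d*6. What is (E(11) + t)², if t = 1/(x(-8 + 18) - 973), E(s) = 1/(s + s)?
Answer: 866761/439573156 ≈ 0.0019718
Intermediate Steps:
E(s) = 1/(2*s)
x(d) = 2*d (x(d) = (d*6)/3 = (6*d)/3 = 2*d)
t = -1/953 (t = 1/(2*(-8 + 18) - 973) = 1/(2*10 - 973) = 1/(20 - 973) = 1/(-953) = -1/953 ≈ -0.0010493)
(E(11) + t)² = ((½)/11 - 1/953)² = ((½)*(1/11) - 1/953)² = (1/22 - 1/953)² = (931/20966)² = 866761/439573156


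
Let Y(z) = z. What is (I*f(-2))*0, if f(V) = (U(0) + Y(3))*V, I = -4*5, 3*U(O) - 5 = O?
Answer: 0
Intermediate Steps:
U(O) = 5/3 + O/3
I = -20
f(V) = 14*V/3 (f(V) = ((5/3 + (⅓)*0) + 3)*V = ((5/3 + 0) + 3)*V = (5/3 + 3)*V = 14*V/3)
(I*f(-2))*0 = -280*(-2)/3*0 = -20*(-28/3)*0 = (560/3)*0 = 0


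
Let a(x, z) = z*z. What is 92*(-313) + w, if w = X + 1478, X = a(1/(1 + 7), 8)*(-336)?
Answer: -48822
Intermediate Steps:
a(x, z) = z²
X = -21504 (X = 8²*(-336) = 64*(-336) = -21504)
w = -20026 (w = -21504 + 1478 = -20026)
92*(-313) + w = 92*(-313) - 20026 = -28796 - 20026 = -48822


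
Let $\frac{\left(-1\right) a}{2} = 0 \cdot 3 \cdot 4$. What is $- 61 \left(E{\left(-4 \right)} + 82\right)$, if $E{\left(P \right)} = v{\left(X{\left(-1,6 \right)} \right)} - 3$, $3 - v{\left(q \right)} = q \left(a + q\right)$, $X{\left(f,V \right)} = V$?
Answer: $-2806$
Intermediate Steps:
$a = 0$ ($a = - 2 \cdot 0 \cdot 3 \cdot 4 = - 2 \cdot 0 \cdot 4 = \left(-2\right) 0 = 0$)
$v{\left(q \right)} = 3 - q^{2}$ ($v{\left(q \right)} = 3 - q \left(0 + q\right) = 3 - q q = 3 - q^{2}$)
$E{\left(P \right)} = -36$ ($E{\left(P \right)} = \left(3 - 6^{2}\right) - 3 = \left(3 - 36\right) - 3 = -33 - 3 = -36$)
$- 61 \left(E{\left(-4 \right)} + 82\right) = - 61 \left(-36 + 82\right) = \left(-61\right) 46 = -2806$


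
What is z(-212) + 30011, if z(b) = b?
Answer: 29799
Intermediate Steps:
z(-212) + 30011 = -212 + 30011 = 29799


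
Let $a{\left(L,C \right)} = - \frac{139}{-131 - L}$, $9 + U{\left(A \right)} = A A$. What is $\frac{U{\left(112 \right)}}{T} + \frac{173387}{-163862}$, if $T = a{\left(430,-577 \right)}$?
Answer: $\frac{1152275604577}{22776818} \approx 50590.0$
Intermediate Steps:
$U{\left(A \right)} = -9 + A^{2}$ ($U{\left(A \right)} = -9 + A A = -9 + A^{2}$)
$T = \frac{139}{561}$ ($T = \frac{139}{131 + 430} = \frac{139}{561} \approx 0.24777$)
$\frac{U{\left(112 \right)}}{T} + \frac{173387}{-163862} = \frac{-9 + 112^{2}}{\frac{139}{561}} + \frac{173387}{-163862} = \left(-9 + 12544\right) \frac{561}{139} + 173387 \left(- \frac{1}{163862}\right) = 12535 \cdot \frac{561}{139} - \frac{173387}{163862} = \frac{7032135}{139} - \frac{173387}{163862} = \frac{1152275604577}{22776818}$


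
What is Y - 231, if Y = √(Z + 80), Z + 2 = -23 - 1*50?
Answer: -231 + √5 ≈ -228.76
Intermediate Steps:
Z = -75 (Z = -2 + (-23 - 1*50) = -2 + (-23 - 50) = -2 - 73 = -75)
Y = √5 (Y = √(-75 + 80) = √5 ≈ 2.2361)
Y - 231 = √5 - 231 = -231 + √5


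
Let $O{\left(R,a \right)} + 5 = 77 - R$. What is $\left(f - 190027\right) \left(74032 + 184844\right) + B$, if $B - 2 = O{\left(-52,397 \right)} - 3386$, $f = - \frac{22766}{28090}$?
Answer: $- \frac{690924712034548}{14045} \approx -4.9194 \cdot 10^{10}$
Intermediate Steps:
$O{\left(R,a \right)} = 72 - R$ ($O{\left(R,a \right)} = -5 - \left(-77 + R\right) = 72 - R$)
$f = - \frac{11383}{14045}$ ($f = \left(-22766\right) \frac{1}{28090} = - \frac{11383}{14045} \approx -0.81047$)
$B = -3260$ ($B = 2 + \left(\left(72 - -52\right) - 3386\right) = 2 + \left(\left(72 + 52\right) - 3386\right) = 2 + \left(124 - 3386\right) = 2 - 3262 = -3260$)
$\left(f - 190027\right) \left(74032 + 184844\right) + B = \left(- \frac{11383}{14045} - 190027\right) \left(74032 + 184844\right) - 3260 = \left(- \frac{2668940598}{14045}\right) 258876 - 3260 = - \frac{690924666247848}{14045} - 3260 = - \frac{690924712034548}{14045}$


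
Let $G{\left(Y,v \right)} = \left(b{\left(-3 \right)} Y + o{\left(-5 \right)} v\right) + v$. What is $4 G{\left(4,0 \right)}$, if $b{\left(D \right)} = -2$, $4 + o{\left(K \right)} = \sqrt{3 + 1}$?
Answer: $-32$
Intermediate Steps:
$o{\left(K \right)} = -2$ ($o{\left(K \right)} = -4 + \sqrt{3 + 1} = -4 + \sqrt{4} = -4 + 2 = -2$)
$G{\left(Y,v \right)} = - v - 2 Y$ ($G{\left(Y,v \right)} = \left(- 2 Y - 2 v\right) + v = - v - 2 Y$)
$4 G{\left(4,0 \right)} = 4 \left(\left(-1\right) 0 - 8\right) = 4 \left(0 - 8\right) = 4 \left(-8\right) = -32$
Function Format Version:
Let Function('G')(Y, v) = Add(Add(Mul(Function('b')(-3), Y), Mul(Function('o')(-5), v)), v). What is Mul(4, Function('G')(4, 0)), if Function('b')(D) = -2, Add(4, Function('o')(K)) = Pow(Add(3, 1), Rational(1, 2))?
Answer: -32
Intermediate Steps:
Function('o')(K) = -2 (Function('o')(K) = Add(-4, Pow(Add(3, 1), Rational(1, 2))) = Add(-4, Pow(4, Rational(1, 2))) = Add(-4, 2) = -2)
Function('G')(Y, v) = Add(Mul(-1, v), Mul(-2, Y)) (Function('G')(Y, v) = Add(Add(Mul(-2, Y), Mul(-2, v)), v) = Add(Mul(-1, v), Mul(-2, Y)))
Mul(4, Function('G')(4, 0)) = Mul(4, Add(Mul(-1, 0), Mul(-2, 4))) = Mul(4, Add(0, -8)) = Mul(4, -8) = -32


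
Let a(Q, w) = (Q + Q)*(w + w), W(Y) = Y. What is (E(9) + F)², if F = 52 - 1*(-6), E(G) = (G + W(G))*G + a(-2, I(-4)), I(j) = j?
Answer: 63504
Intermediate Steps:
a(Q, w) = 4*Q*w (a(Q, w) = (2*Q)*(2*w) = 4*Q*w)
E(G) = 32 + 2*G² (E(G) = (G + G)*G + 4*(-2)*(-4) = (2*G)*G + 32 = 2*G² + 32 = 32 + 2*G²)
F = 58 (F = 52 + 6 = 58)
(E(9) + F)² = ((32 + 2*9²) + 58)² = ((32 + 2*81) + 58)² = ((32 + 162) + 58)² = (194 + 58)² = 252² = 63504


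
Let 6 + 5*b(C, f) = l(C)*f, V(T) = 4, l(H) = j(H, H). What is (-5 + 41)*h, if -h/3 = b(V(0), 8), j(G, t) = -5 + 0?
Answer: 4968/5 ≈ 993.60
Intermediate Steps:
j(G, t) = -5
l(H) = -5
b(C, f) = -6/5 - f (b(C, f) = -6/5 + (-5*f)/5 = -6/5 - f)
h = 138/5 (h = -3*(-6/5 - 1*8) = -3*(-6/5 - 8) = -3*(-46/5) = 138/5 ≈ 27.600)
(-5 + 41)*h = (-5 + 41)*(138/5) = 36*(138/5) = 4968/5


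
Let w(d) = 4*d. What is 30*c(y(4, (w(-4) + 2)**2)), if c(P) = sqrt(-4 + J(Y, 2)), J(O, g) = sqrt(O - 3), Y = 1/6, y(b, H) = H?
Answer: 5*sqrt(-144 + 6*I*sqrt(102)) ≈ 12.365 + 61.261*I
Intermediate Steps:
Y = 1/6 ≈ 0.16667
J(O, g) = sqrt(-3 + O)
c(P) = sqrt(-4 + I*sqrt(102)/6) (c(P) = sqrt(-4 + sqrt(-3 + 1/6)) = sqrt(-4 + sqrt(-17/6)) = sqrt(-4 + I*sqrt(102)/6))
30*c(y(4, (w(-4) + 2)**2)) = 30*(sqrt(-144 + 6*I*sqrt(102))/6) = 5*sqrt(-144 + 6*I*sqrt(102))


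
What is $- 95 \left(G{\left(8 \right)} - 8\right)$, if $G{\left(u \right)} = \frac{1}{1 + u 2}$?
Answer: $\frac{12825}{17} \approx 754.41$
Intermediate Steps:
$G{\left(u \right)} = \frac{1}{1 + 2 u}$
$- 95 \left(G{\left(8 \right)} - 8\right) = - 95 \left(\frac{1}{1 + 2 \cdot 8} - 8\right) = - 95 \left(\frac{1}{1 + 16} - 8\right) = - 95 \left(\frac{1}{17} - 8\right) = \left(-95\right) \left(- \frac{135}{17}\right) = \frac{12825}{17}$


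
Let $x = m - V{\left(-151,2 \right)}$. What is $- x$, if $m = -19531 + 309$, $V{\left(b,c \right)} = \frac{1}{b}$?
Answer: $\frac{2902521}{151} \approx 19222.0$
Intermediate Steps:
$m = -19222$
$x = - \frac{2902521}{151}$ ($x = -19222 - \frac{1}{-151} = -19222 - - \frac{1}{151} = -19222 + \frac{1}{151} = - \frac{2902521}{151} \approx -19222.0$)
$- x = \left(-1\right) \left(- \frac{2902521}{151}\right) = \frac{2902521}{151}$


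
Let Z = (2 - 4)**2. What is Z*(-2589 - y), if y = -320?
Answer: -9076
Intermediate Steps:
Z = 4 (Z = (-2)**2 = 4)
Z*(-2589 - y) = 4*(-2589 - 1*(-320)) = 4*(-2589 + 320) = 4*(-2269) = -9076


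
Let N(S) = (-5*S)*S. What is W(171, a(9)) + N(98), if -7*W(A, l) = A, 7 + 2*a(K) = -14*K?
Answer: -336311/7 ≈ -48044.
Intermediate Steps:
a(K) = -7/2 - 7*K (a(K) = -7/2 + (-14*K)/2 = -7/2 - 7*K)
W(A, l) = -A/7
N(S) = -5*S**2
W(171, a(9)) + N(98) = -1/7*171 - 5*98**2 = -171/7 - 5*9604 = -171/7 - 48020 = -336311/7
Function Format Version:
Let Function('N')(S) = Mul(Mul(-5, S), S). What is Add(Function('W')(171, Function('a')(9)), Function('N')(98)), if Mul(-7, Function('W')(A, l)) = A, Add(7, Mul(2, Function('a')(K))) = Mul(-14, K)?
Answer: Rational(-336311, 7) ≈ -48044.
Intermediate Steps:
Function('a')(K) = Add(Rational(-7, 2), Mul(-7, K)) (Function('a')(K) = Add(Rational(-7, 2), Mul(Rational(1, 2), Mul(-14, K))) = Add(Rational(-7, 2), Mul(-7, K)))
Function('W')(A, l) = Mul(Rational(-1, 7), A)
Function('N')(S) = Mul(-5, Pow(S, 2))
Add(Function('W')(171, Function('a')(9)), Function('N')(98)) = Add(Mul(Rational(-1, 7), 171), Mul(-5, Pow(98, 2))) = Add(Rational(-171, 7), Mul(-5, 9604)) = Add(Rational(-171, 7), -48020) = Rational(-336311, 7)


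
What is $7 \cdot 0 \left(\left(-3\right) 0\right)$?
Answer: $0$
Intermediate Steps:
$7 \cdot 0 \left(\left(-3\right) 0\right) = 0 \cdot 0 = 0$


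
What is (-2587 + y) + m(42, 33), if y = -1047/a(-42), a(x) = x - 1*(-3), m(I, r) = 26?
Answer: -32944/13 ≈ -2534.2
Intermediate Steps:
a(x) = 3 + x (a(x) = x + 3 = 3 + x)
y = 349/13 (y = -1047/(3 - 42) = -1047/(-39) = -1047*(-1/39) = 349/13 ≈ 26.846)
(-2587 + y) + m(42, 33) = (-2587 + 349/13) + 26 = -33282/13 + 26 = -32944/13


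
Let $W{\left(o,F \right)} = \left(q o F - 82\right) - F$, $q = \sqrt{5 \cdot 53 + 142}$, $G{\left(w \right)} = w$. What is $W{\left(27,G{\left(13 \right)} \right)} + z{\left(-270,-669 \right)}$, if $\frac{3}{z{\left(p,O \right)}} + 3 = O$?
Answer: $- \frac{21281}{224} + 351 \sqrt{407} \approx 6986.2$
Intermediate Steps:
$z{\left(p,O \right)} = \frac{3}{-3 + O}$
$q = \sqrt{407}$ ($q = \sqrt{265 + 142} = \sqrt{407} \approx 20.174$)
$W{\left(o,F \right)} = -82 - F + F o \sqrt{407}$ ($W{\left(o,F \right)} = \left(\sqrt{407} o F - 82\right) - F = \left(o \sqrt{407} F - 82\right) - F = \left(F o \sqrt{407} - 82\right) - F = \left(-82 + F o \sqrt{407}\right) - F = -82 - F + F o \sqrt{407}$)
$W{\left(27,G{\left(13 \right)} \right)} + z{\left(-270,-669 \right)} = \left(-82 - 13 + 13 \cdot 27 \sqrt{407}\right) + \frac{3}{-3 - 669} = \left(-82 - 13 + 351 \sqrt{407}\right) + \frac{3}{-672} = \left(-95 + 351 \sqrt{407}\right) + 3 \left(- \frac{1}{672}\right) = \left(-95 + 351 \sqrt{407}\right) - \frac{1}{224} = - \frac{21281}{224} + 351 \sqrt{407}$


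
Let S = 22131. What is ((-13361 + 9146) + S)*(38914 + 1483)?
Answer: 723752652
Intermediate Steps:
((-13361 + 9146) + S)*(38914 + 1483) = ((-13361 + 9146) + 22131)*(38914 + 1483) = (-4215 + 22131)*40397 = 17916*40397 = 723752652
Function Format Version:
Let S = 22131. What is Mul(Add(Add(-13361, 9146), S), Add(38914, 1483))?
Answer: 723752652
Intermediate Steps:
Mul(Add(Add(-13361, 9146), S), Add(38914, 1483)) = Mul(Add(Add(-13361, 9146), 22131), Add(38914, 1483)) = Mul(Add(-4215, 22131), 40397) = Mul(17916, 40397) = 723752652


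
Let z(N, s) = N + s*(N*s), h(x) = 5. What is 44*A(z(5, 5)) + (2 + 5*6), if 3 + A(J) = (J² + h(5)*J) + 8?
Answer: 772452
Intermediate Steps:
z(N, s) = N + N*s²
A(J) = 5 + J² + 5*J (A(J) = -3 + ((J² + 5*J) + 8) = -3 + (8 + J² + 5*J) = 5 + J² + 5*J)
44*A(z(5, 5)) + (2 + 5*6) = 44*(5 + (5*(1 + 5²))² + 5*(5*(1 + 5²))) + (2 + 5*6) = 44*(5 + (5*(1 + 25))² + 5*(5*(1 + 25))) + (2 + 30) = 44*(5 + (5*26)² + 5*(5*26)) + 32 = 44*(5 + 130² + 5*130) + 32 = 44*(5 + 16900 + 650) + 32 = 44*17555 + 32 = 772420 + 32 = 772452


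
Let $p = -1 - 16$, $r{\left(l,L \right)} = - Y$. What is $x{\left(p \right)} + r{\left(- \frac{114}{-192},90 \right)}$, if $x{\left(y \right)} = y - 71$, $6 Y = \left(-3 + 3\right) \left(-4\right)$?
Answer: $-88$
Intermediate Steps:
$Y = 0$ ($Y = \frac{\left(-3 + 3\right) \left(-4\right)}{6} = \frac{0 \left(-4\right)}{6} = \frac{1}{6} \cdot 0 = 0$)
$r{\left(l,L \right)} = 0$ ($r{\left(l,L \right)} = \left(-1\right) 0 = 0$)
$p = -17$ ($p = -1 - 16 = -17$)
$x{\left(y \right)} = -71 + y$ ($x{\left(y \right)} = y - 71 = -71 + y$)
$x{\left(p \right)} + r{\left(- \frac{114}{-192},90 \right)} = \left(-71 - 17\right) + 0 = -88 + 0 = -88$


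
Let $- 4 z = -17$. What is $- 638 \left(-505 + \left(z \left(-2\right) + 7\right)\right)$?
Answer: $323147$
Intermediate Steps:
$z = \frac{17}{4}$ ($z = \left(- \frac{1}{4}\right) \left(-17\right) = \frac{17}{4} \approx 4.25$)
$- 638 \left(-505 + \left(z \left(-2\right) + 7\right)\right) = - 638 \left(-505 + \left(\frac{17}{4} \left(-2\right) + 7\right)\right) = - 638 \left(-505 + \left(- \frac{17}{2} + 7\right)\right) = - 638 \left(-505 - \frac{3}{2}\right) = \left(-638\right) \left(- \frac{1013}{2}\right) = 323147$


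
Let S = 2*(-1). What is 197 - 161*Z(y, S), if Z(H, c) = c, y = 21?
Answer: 519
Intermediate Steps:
S = -2
197 - 161*Z(y, S) = 197 - 161*(-2) = 197 + 322 = 519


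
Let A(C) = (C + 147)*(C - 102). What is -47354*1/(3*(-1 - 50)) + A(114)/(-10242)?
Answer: 26917804/87057 ≈ 309.20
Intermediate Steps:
A(C) = (-102 + C)*(147 + C) (A(C) = (147 + C)*(-102 + C) = (-102 + C)*(147 + C))
-47354*1/(3*(-1 - 50)) + A(114)/(-10242) = -47354*1/(3*(-1 - 50)) + (-14994 + 114² + 45*114)/(-10242) = -47354/((-51*3)) + (-14994 + 12996 + 5130)*(-1/10242) = -47354/(-153) + 3132*(-1/10242) = -47354*(-1/153) - 174/569 = 47354/153 - 174/569 = 26917804/87057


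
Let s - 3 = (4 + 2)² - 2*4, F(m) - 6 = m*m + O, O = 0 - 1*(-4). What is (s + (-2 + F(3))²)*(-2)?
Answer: -640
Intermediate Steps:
O = 4 (O = 0 + 4 = 4)
F(m) = 10 + m² (F(m) = 6 + (m*m + 4) = 6 + (m² + 4) = 6 + (4 + m²) = 10 + m²)
s = 31 (s = 3 + ((4 + 2)² - 2*4) = 3 + (6² - 8) = 3 + (36 - 8) = 3 + 28 = 31)
(s + (-2 + F(3))²)*(-2) = (31 + (-2 + (10 + 3²))²)*(-2) = (31 + (-2 + (10 + 9))²)*(-2) = (31 + (-2 + 19)²)*(-2) = (31 + 17²)*(-2) = (31 + 289)*(-2) = 320*(-2) = -640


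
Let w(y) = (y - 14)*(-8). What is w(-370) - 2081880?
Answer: -2078808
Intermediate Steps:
w(y) = 112 - 8*y (w(y) = (-14 + y)*(-8) = 112 - 8*y)
w(-370) - 2081880 = (112 - 8*(-370)) - 2081880 = (112 + 2960) - 2081880 = 3072 - 2081880 = -2078808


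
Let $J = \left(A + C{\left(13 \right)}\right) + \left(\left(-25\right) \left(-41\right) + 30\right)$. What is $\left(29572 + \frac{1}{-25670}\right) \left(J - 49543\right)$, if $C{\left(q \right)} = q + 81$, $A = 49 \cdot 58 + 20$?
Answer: $- \frac{17281971999074}{12835} \approx -1.3465 \cdot 10^{9}$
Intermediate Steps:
$A = 2862$ ($A = 2842 + 20 = 2862$)
$C{\left(q \right)} = 81 + q$
$J = 4011$ ($J = \left(2862 + \left(81 + 13\right)\right) + \left(\left(-25\right) \left(-41\right) + 30\right) = \left(2862 + 94\right) + \left(1025 + 30\right) = 2956 + 1055 = 4011$)
$\left(29572 + \frac{1}{-25670}\right) \left(J - 49543\right) = \left(29572 + \frac{1}{-25670}\right) \left(4011 - 49543\right) = \left(29572 - \frac{1}{25670}\right) \left(-45532\right) = \frac{759113239}{25670} \left(-45532\right) = - \frac{17281971999074}{12835}$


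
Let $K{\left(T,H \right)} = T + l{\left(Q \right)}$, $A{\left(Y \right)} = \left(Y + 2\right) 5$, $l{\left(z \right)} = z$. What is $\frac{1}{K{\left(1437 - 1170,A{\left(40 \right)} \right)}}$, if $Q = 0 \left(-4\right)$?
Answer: $\frac{1}{267} \approx 0.0037453$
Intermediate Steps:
$Q = 0$
$A{\left(Y \right)} = 10 + 5 Y$ ($A{\left(Y \right)} = \left(2 + Y\right) 5 = 10 + 5 Y$)
$K{\left(T,H \right)} = T$ ($K{\left(T,H \right)} = T + 0 = T$)
$\frac{1}{K{\left(1437 - 1170,A{\left(40 \right)} \right)}} = \frac{1}{1437 - 1170} = \frac{1}{267}$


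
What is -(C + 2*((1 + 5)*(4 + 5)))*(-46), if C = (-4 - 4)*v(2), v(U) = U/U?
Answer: 4600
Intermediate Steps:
v(U) = 1
C = -8 (C = (-4 - 4)*1 = -8*1 = -8)
-(C + 2*((1 + 5)*(4 + 5)))*(-46) = -(-8 + 2*((1 + 5)*(4 + 5)))*(-46) = -(-8 + 2*(6*9))*(-46) = -(-8 + 2*54)*(-46) = -(-8 + 108)*(-46) = -1*100*(-46) = -100*(-46) = 4600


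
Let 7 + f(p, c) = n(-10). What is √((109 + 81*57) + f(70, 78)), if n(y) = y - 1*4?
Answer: √4705 ≈ 68.593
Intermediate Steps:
n(y) = -4 + y (n(y) = y - 4 = -4 + y)
f(p, c) = -21 (f(p, c) = -7 + (-4 - 10) = -7 - 14 = -21)
√((109 + 81*57) + f(70, 78)) = √((109 + 81*57) - 21) = √((109 + 4617) - 21) = √(4726 - 21) = √4705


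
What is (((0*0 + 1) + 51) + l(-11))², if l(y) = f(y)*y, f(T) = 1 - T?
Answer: 6400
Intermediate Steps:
l(y) = y*(1 - y) (l(y) = (1 - y)*y = y*(1 - y))
(((0*0 + 1) + 51) + l(-11))² = (((0*0 + 1) + 51) - 11*(1 - 1*(-11)))² = (((0 + 1) + 51) - 11*(1 + 11))² = ((1 + 51) - 11*12)² = (52 - 132)² = (-80)² = 6400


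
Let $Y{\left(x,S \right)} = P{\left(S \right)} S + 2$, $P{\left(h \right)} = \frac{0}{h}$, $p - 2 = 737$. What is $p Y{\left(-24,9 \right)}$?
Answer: $1478$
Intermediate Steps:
$p = 739$ ($p = 2 + 737 = 739$)
$P{\left(h \right)} = 0$
$Y{\left(x,S \right)} = 2$ ($Y{\left(x,S \right)} = 0 S + 2 = 0 + 2 = 2$)
$p Y{\left(-24,9 \right)} = 739 \cdot 2 = 1478$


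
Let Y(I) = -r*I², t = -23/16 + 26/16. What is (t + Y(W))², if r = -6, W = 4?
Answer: 2368521/256 ≈ 9252.0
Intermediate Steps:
t = 3/16 (t = -23*1/16 + 26*(1/16) = -23/16 + 13/8 = 3/16 ≈ 0.18750)
Y(I) = 6*I² (Y(I) = -(-6)*I² = 6*I²)
(t + Y(W))² = (3/16 + 6*4²)² = (3/16 + 6*16)² = (3/16 + 96)² = (1539/16)² = 2368521/256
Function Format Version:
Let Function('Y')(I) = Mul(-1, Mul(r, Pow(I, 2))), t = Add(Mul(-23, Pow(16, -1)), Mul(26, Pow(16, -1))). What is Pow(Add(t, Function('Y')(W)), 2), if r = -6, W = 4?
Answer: Rational(2368521, 256) ≈ 9252.0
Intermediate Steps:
t = Rational(3, 16) (t = Add(Mul(-23, Rational(1, 16)), Mul(26, Rational(1, 16))) = Add(Rational(-23, 16), Rational(13, 8)) = Rational(3, 16) ≈ 0.18750)
Function('Y')(I) = Mul(6, Pow(I, 2)) (Function('Y')(I) = Mul(-1, Mul(-6, Pow(I, 2))) = Mul(6, Pow(I, 2)))
Pow(Add(t, Function('Y')(W)), 2) = Pow(Add(Rational(3, 16), Mul(6, Pow(4, 2))), 2) = Pow(Add(Rational(3, 16), Mul(6, 16)), 2) = Pow(Add(Rational(3, 16), 96), 2) = Pow(Rational(1539, 16), 2) = Rational(2368521, 256)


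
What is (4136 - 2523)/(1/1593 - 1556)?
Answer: -2569509/2478707 ≈ -1.0366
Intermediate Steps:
(4136 - 2523)/(1/1593 - 1556) = 1613/(1/1593 - 1556) = 1613/(-2478707/1593) = 1613*(-1593/2478707) = -2569509/2478707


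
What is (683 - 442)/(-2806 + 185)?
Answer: -241/2621 ≈ -0.091950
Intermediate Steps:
(683 - 442)/(-2806 + 185) = 241/(-2621) = 241*(-1/2621) = -241/2621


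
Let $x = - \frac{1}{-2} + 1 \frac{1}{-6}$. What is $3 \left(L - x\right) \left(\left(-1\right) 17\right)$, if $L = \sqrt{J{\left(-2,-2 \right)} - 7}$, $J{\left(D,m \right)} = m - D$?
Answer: $17 - 51 i \sqrt{7} \approx 17.0 - 134.93 i$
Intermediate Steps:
$x = \frac{1}{3}$ ($x = \left(-1\right) \left(- \frac{1}{2}\right) + 1 \left(- \frac{1}{6}\right) = \frac{1}{2} - \frac{1}{6} = \frac{1}{3} \approx 0.33333$)
$L = i \sqrt{7}$ ($L = \sqrt{\left(-2 - -2\right) - 7} = \sqrt{\left(-2 + 2\right) - 7} = \sqrt{0 - 7} = \sqrt{-7} = i \sqrt{7} \approx 2.6458 i$)
$3 \left(L - x\right) \left(\left(-1\right) 17\right) = 3 \left(i \sqrt{7} - \frac{1}{3}\right) \left(\left(-1\right) 17\right) = 3 \left(i \sqrt{7} - \frac{1}{3}\right) \left(-17\right) = 3 \left(- \frac{1}{3} + i \sqrt{7}\right) \left(-17\right) = \left(-1 + 3 i \sqrt{7}\right) \left(-17\right) = 17 - 51 i \sqrt{7}$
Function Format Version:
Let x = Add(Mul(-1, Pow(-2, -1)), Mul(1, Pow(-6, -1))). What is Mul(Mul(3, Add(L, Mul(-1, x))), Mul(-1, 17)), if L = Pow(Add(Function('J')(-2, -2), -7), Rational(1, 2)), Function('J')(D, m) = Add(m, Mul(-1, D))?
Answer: Add(17, Mul(-51, I, Pow(7, Rational(1, 2)))) ≈ Add(17.000, Mul(-134.93, I))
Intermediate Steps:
x = Rational(1, 3) (x = Add(Mul(-1, Rational(-1, 2)), Mul(1, Rational(-1, 6))) = Add(Rational(1, 2), Rational(-1, 6)) = Rational(1, 3) ≈ 0.33333)
L = Mul(I, Pow(7, Rational(1, 2))) (L = Pow(Add(Add(-2, Mul(-1, -2)), -7), Rational(1, 2)) = Pow(Add(Add(-2, 2), -7), Rational(1, 2)) = Pow(Add(0, -7), Rational(1, 2)) = Pow(-7, Rational(1, 2)) = Mul(I, Pow(7, Rational(1, 2))) ≈ Mul(2.6458, I))
Mul(Mul(3, Add(L, Mul(-1, x))), Mul(-1, 17)) = Mul(Mul(3, Add(Mul(I, Pow(7, Rational(1, 2))), Mul(-1, Rational(1, 3)))), Mul(-1, 17)) = Mul(Mul(3, Add(Mul(I, Pow(7, Rational(1, 2))), Rational(-1, 3))), -17) = Mul(Mul(3, Add(Rational(-1, 3), Mul(I, Pow(7, Rational(1, 2))))), -17) = Mul(Add(-1, Mul(3, I, Pow(7, Rational(1, 2)))), -17) = Add(17, Mul(-51, I, Pow(7, Rational(1, 2))))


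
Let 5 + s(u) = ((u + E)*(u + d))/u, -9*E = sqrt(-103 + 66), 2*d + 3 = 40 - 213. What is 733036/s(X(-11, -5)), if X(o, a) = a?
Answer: -16163443800/2196457 + 340861740*I*sqrt(37)/2196457 ≈ -7358.9 + 943.97*I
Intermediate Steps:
d = -88 (d = -3/2 + (40 - 213)/2 = -3/2 + (1/2)*(-173) = -3/2 - 173/2 = -88)
E = -I*sqrt(37)/9 (E = -sqrt(-103 + 66)/9 = -I*sqrt(37)/9 ≈ -0.67586*I)
s(u) = -5 + (-88 + u)*(u - I*sqrt(37)/9)/u (s(u) = -5 + ((u - I*sqrt(37)/9)*(u - 88))/u = -5 + ((u - I*sqrt(37)/9)*(-88 + u))/u = -5 + ((-88 + u)*(u - I*sqrt(37)/9))/u = -5 + (-88 + u)*(u - I*sqrt(37)/9)/u)
733036/s(X(-11, -5)) = 733036/(-93 - 5 - I*sqrt(37)/9 + (88/9)*I*sqrt(37)/(-5)) = 733036/(-93 - 5 - I*sqrt(37)/9 + (88/9)*I*sqrt(37)*(-1/5)) = 733036/(-93 - 5 - I*sqrt(37)/9 - 88*I*sqrt(37)/45) = 733036/(-98 - 31*I*sqrt(37)/15)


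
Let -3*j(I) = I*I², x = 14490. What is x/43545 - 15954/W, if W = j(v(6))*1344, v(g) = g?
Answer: 23298725/46819584 ≈ 0.49763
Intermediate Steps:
j(I) = -I³/3 (j(I) = -I*I²/3 = -I³/3)
W = -96768 (W = -⅓*6³*1344 = -⅓*216*1344 = -72*1344 = -96768)
x/43545 - 15954/W = 14490/43545 - 15954/(-96768) = 14490*(1/43545) - 15954*(-1/96768) = 966/2903 + 2659/16128 = 23298725/46819584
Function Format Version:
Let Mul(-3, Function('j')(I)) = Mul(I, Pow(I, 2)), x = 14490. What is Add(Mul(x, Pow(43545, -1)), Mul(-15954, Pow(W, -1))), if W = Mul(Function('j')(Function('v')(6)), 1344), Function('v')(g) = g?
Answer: Rational(23298725, 46819584) ≈ 0.49763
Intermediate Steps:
Function('j')(I) = Mul(Rational(-1, 3), Pow(I, 3)) (Function('j')(I) = Mul(Rational(-1, 3), Mul(I, Pow(I, 2))) = Mul(Rational(-1, 3), Pow(I, 3)))
W = -96768 (W = Mul(Mul(Rational(-1, 3), Pow(6, 3)), 1344) = Mul(Mul(Rational(-1, 3), 216), 1344) = Mul(-72, 1344) = -96768)
Add(Mul(x, Pow(43545, -1)), Mul(-15954, Pow(W, -1))) = Add(Mul(14490, Pow(43545, -1)), Mul(-15954, Pow(-96768, -1))) = Add(Mul(14490, Rational(1, 43545)), Mul(-15954, Rational(-1, 96768))) = Add(Rational(966, 2903), Rational(2659, 16128)) = Rational(23298725, 46819584)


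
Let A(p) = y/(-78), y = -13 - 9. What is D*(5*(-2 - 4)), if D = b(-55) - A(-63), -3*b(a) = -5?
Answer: -540/13 ≈ -41.538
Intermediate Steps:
b(a) = 5/3 (b(a) = -⅓*(-5) = 5/3)
y = -22
A(p) = 11/39 (A(p) = -22/(-78) = -22*(-1/78) = 11/39)
D = 18/13 (D = 5/3 - 1*11/39 = 5/3 - 11/39 = 18/13 ≈ 1.3846)
D*(5*(-2 - 4)) = 18*(5*(-2 - 4))/13 = 18*(5*(-6))/13 = (18/13)*(-30) = -540/13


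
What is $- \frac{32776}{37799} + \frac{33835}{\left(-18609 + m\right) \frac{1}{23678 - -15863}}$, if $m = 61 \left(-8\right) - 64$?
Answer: $- \frac{50570766134201}{724266639} \approx -69823.0$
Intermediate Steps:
$m = -552$ ($m = -488 - 64 = -552$)
$- \frac{32776}{37799} + \frac{33835}{\left(-18609 + m\right) \frac{1}{23678 - -15863}} = - \frac{32776}{37799} + \frac{33835}{\left(-18609 - 552\right) \frac{1}{23678 - -15863}} = \left(-32776\right) \frac{1}{37799} + \frac{33835}{\left(-19161\right) \frac{1}{23678 + 15863}} = - \frac{32776}{37799} + \frac{33835}{\left(-19161\right) \frac{1}{39541}} = - \frac{32776}{37799} + \frac{33835}{- \frac{19161}{39541}} = - \frac{32776}{37799} + 33835 \left(- \frac{39541}{19161}\right) = - \frac{32776}{37799} - \frac{1337869735}{19161} = - \frac{50570766134201}{724266639}$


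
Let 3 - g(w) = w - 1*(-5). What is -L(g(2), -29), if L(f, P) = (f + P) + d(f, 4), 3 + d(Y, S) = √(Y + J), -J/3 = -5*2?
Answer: 36 - √26 ≈ 30.901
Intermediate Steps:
J = 30 (J = -(-15)*2 = -3*(-10) = 30)
d(Y, S) = -3 + √(30 + Y) (d(Y, S) = -3 + √(Y + 30) = -3 + √(30 + Y))
g(w) = -2 - w (g(w) = 3 - (w - 1*(-5)) = 3 - (w + 5) = 3 - (5 + w) = 3 + (-5 - w) = -2 - w)
L(f, P) = -3 + P + f + √(30 + f) (L(f, P) = (f + P) + (-3 + √(30 + f)) = (P + f) + (-3 + √(30 + f)) = -3 + P + f + √(30 + f))
-L(g(2), -29) = -(-3 - 29 + (-2 - 1*2) + √(30 + (-2 - 1*2))) = -(-3 - 29 + (-2 - 2) + √(30 + (-2 - 2))) = -(-3 - 29 - 4 + √(30 - 4)) = -(-3 - 29 - 4 + √26) = -(-36 + √26) = 36 - √26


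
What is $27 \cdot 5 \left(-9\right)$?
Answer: $-1215$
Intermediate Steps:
$27 \cdot 5 \left(-9\right) = 27 \left(-45\right) = -1215$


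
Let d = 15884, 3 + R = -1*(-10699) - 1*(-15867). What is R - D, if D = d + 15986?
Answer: -5307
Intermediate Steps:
R = 26563 (R = -3 + (-1*(-10699) - 1*(-15867)) = -3 + (10699 + 15867) = -3 + 26566 = 26563)
D = 31870 (D = 15884 + 15986 = 31870)
R - D = 26563 - 1*31870 = 26563 - 31870 = -5307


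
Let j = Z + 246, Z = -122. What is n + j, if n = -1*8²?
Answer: 60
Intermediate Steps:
n = -64 (n = -1*64 = -64)
j = 124 (j = -122 + 246 = 124)
n + j = -64 + 124 = 60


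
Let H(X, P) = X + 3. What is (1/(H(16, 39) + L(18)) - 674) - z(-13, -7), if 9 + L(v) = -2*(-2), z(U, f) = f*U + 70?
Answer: -11689/14 ≈ -834.93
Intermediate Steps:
z(U, f) = 70 + U*f (z(U, f) = U*f + 70 = 70 + U*f)
L(v) = -5 (L(v) = -9 - 2*(-2) = -9 + 4 = -5)
H(X, P) = 3 + X
(1/(H(16, 39) + L(18)) - 674) - z(-13, -7) = (1/((3 + 16) - 5) - 674) - (70 - 13*(-7)) = (1/(19 - 5) - 674) - (70 + 91) = (1/14 - 674) - 1*161 = (1/14 - 674) - 161 = -9435/14 - 161 = -11689/14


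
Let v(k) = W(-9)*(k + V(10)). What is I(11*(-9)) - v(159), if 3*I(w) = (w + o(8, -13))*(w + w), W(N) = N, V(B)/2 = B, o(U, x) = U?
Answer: 7617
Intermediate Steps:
V(B) = 2*B
I(w) = 2*w*(8 + w)/3 (I(w) = ((w + 8)*(w + w))/3 = ((8 + w)*(2*w))/3 = (2*w*(8 + w))/3 = 2*w*(8 + w)/3)
v(k) = -180 - 9*k (v(k) = -9*(k + 2*10) = -9*(k + 20) = -9*(20 + k) = -180 - 9*k)
I(11*(-9)) - v(159) = 2*(11*(-9))*(8 + 11*(-9))/3 - (-180 - 9*159) = (⅔)*(-99)*(8 - 99) - (-180 - 1431) = (⅔)*(-99)*(-91) - 1*(-1611) = 6006 + 1611 = 7617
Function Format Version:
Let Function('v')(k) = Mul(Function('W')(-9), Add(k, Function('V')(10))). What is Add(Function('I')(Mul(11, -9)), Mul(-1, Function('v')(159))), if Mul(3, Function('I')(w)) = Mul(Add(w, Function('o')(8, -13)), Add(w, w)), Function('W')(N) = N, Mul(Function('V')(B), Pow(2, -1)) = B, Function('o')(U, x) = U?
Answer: 7617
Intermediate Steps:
Function('V')(B) = Mul(2, B)
Function('I')(w) = Mul(Rational(2, 3), w, Add(8, w)) (Function('I')(w) = Mul(Rational(1, 3), Mul(Add(w, 8), Add(w, w))) = Mul(Rational(1, 3), Mul(Add(8, w), Mul(2, w))) = Mul(Rational(1, 3), Mul(2, w, Add(8, w))) = Mul(Rational(2, 3), w, Add(8, w)))
Function('v')(k) = Add(-180, Mul(-9, k)) (Function('v')(k) = Mul(-9, Add(k, Mul(2, 10))) = Mul(-9, Add(k, 20)) = Mul(-9, Add(20, k)) = Add(-180, Mul(-9, k)))
Add(Function('I')(Mul(11, -9)), Mul(-1, Function('v')(159))) = Add(Mul(Rational(2, 3), Mul(11, -9), Add(8, Mul(11, -9))), Mul(-1, Add(-180, Mul(-9, 159)))) = Add(Mul(Rational(2, 3), -99, Add(8, -99)), Mul(-1, Add(-180, -1431))) = Add(Mul(Rational(2, 3), -99, -91), Mul(-1, -1611)) = Add(6006, 1611) = 7617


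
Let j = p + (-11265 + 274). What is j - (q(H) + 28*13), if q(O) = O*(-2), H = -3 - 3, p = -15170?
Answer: -26537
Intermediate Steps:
H = -6
q(O) = -2*O
j = -26161 (j = -15170 + (-11265 + 274) = -15170 - 10991 = -26161)
j - (q(H) + 28*13) = -26161 - (-2*(-6) + 28*13) = -26161 - (12 + 364) = -26161 - 1*376 = -26161 - 376 = -26537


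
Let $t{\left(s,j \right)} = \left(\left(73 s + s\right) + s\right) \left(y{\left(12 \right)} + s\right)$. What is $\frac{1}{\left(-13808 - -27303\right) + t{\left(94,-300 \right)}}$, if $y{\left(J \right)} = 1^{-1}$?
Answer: $\frac{1}{683245} \approx 1.4636 \cdot 10^{-6}$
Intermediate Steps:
$y{\left(J \right)} = 1$
$t{\left(s,j \right)} = 75 s \left(1 + s\right)$ ($t{\left(s,j \right)} = \left(\left(73 s + s\right) + s\right) \left(1 + s\right) = \left(74 s + s\right) \left(1 + s\right) = 75 s \left(1 + s\right)$)
$\frac{1}{\left(-13808 - -27303\right) + t{\left(94,-300 \right)}} = \frac{1}{\left(-13808 - -27303\right) + 75 \cdot 94 \left(1 + 94\right)} = \frac{1}{\left(-13808 + 27303\right) + 75 \cdot 94 \cdot 95} = \frac{1}{13495 + 669750} = \frac{1}{683245}$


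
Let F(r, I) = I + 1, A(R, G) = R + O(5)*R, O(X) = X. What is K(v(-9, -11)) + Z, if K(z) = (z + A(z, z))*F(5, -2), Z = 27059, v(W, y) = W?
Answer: 27122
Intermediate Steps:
A(R, G) = 6*R (A(R, G) = R + 5*R = 6*R)
F(r, I) = 1 + I
K(z) = -7*z (K(z) = (z + 6*z)*(1 - 2) = (7*z)*(-1) = -7*z)
K(v(-9, -11)) + Z = -7*(-9) + 27059 = 63 + 27059 = 27122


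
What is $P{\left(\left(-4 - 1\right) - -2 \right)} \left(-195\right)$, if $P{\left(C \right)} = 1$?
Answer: $-195$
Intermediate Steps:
$P{\left(\left(-4 - 1\right) - -2 \right)} \left(-195\right) = 1 \left(-195\right) = -195$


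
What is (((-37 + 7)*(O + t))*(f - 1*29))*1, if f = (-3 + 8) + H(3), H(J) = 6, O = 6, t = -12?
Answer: -3240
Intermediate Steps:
f = 11 (f = (-3 + 8) + 6 = 5 + 6 = 11)
(((-37 + 7)*(O + t))*(f - 1*29))*1 = (((-37 + 7)*(6 - 12))*(11 - 1*29))*1 = ((-30*(-6))*(11 - 29))*1 = (180*(-18))*1 = -3240*1 = -3240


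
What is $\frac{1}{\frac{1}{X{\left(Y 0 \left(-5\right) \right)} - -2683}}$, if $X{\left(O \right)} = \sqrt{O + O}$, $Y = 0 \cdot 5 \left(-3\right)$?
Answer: $2683$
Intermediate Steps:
$Y = 0$ ($Y = 0 \left(-3\right) = 0$)
$X{\left(O \right)} = \sqrt{2} \sqrt{O}$ ($X{\left(O \right)} = \sqrt{2 O} = \sqrt{2} \sqrt{O}$)
$\frac{1}{\frac{1}{X{\left(Y 0 \left(-5\right) \right)} - -2683}} = \frac{1}{\frac{1}{\sqrt{2} \sqrt{0 \cdot 0 \left(-5\right)} - -2683}} = \frac{1}{\frac{1}{\sqrt{2} \sqrt{0 \left(-5\right)} + 2683}} = \frac{1}{\frac{1}{\sqrt{2} \sqrt{0} + 2683}} = \frac{1}{\frac{1}{\sqrt{2} \cdot 0 + 2683}} = \frac{1}{\frac{1}{0 + 2683}} = \frac{1}{\frac{1}{2683}} = 2683$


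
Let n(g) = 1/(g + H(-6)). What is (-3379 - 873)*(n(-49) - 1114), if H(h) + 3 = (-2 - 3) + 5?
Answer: 61578527/13 ≈ 4.7368e+6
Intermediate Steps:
H(h) = -3 (H(h) = -3 + ((-2 - 3) + 5) = -3 + (-5 + 5) = -3 + 0 = -3)
n(g) = 1/(-3 + g) (n(g) = 1/(g - 3) = 1/(-3 + g))
(-3379 - 873)*(n(-49) - 1114) = (-3379 - 873)*(1/(-3 - 49) - 1114) = -4252*(1/(-52) - 1114) = -4252*(-1/52 - 1114) = -4252*(-57929/52) = 61578527/13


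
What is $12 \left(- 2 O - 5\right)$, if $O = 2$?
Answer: $-108$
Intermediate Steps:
$12 \left(- 2 O - 5\right) = 12 \left(\left(-2\right) 2 - 5\right) = 12 \left(-4 - 5\right) = 12 \left(-9\right) = -108$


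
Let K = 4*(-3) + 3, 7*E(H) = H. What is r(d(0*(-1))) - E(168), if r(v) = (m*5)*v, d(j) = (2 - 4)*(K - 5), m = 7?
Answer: 956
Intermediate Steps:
E(H) = H/7
K = -9 (K = -12 + 3 = -9)
d(j) = 28 (d(j) = (2 - 4)*(-9 - 5) = -2*(-14) = 28)
r(v) = 35*v (r(v) = (7*5)*v = 35*v)
r(d(0*(-1))) - E(168) = 35*28 - 168/7 = 980 - 1*24 = 980 - 24 = 956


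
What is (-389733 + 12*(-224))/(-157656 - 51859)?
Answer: 392421/209515 ≈ 1.8730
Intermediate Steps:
(-389733 + 12*(-224))/(-157656 - 51859) = (-389733 - 2688)/(-209515) = -392421*(-1/209515) = 392421/209515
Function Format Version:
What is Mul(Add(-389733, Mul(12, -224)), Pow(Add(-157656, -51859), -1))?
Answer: Rational(392421, 209515) ≈ 1.8730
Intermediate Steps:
Mul(Add(-389733, Mul(12, -224)), Pow(Add(-157656, -51859), -1)) = Mul(Add(-389733, -2688), Pow(-209515, -1)) = Mul(-392421, Rational(-1, 209515)) = Rational(392421, 209515)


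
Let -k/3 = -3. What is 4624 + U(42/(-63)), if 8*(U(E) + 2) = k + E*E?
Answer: 332869/72 ≈ 4623.2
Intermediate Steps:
k = 9 (k = -3*(-3) = 9)
U(E) = -7/8 + E²/8 (U(E) = -2 + (9 + E*E)/8 = -2 + (9 + E²)/8 = -2 + (9/8 + E²/8) = -7/8 + E²/8)
4624 + U(42/(-63)) = 4624 + (-7/8 + (42/(-63))²/8) = 4624 + (-7/8 + (42*(-1/63))²/8) = 4624 + (-7/8 + (-⅔)²/8) = 4624 + (-7/8 + (⅛)*(4/9)) = 4624 + (-7/8 + 1/18) = 4624 - 59/72 = 332869/72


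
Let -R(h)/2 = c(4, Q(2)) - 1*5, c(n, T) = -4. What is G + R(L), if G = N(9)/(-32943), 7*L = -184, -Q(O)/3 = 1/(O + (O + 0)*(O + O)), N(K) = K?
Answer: 197655/10981 ≈ 18.000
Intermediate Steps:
Q(O) = -3/(O + 2*O**2) (Q(O) = -3/(O + (O + 0)*(O + O)) = -3/(O + O*(2*O)) = -3/(O + 2*O**2))
L = -184/7 (L = (1/7)*(-184) = -184/7 ≈ -26.286)
G = -3/10981 (G = 9/(-32943) = 9*(-1/32943) = -3/10981 ≈ -0.00027320)
R(h) = 18 (R(h) = -2*(-4 - 1*5) = -2*(-4 - 5) = -2*(-9) = 18)
G + R(L) = -3/10981 + 18 = 197655/10981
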